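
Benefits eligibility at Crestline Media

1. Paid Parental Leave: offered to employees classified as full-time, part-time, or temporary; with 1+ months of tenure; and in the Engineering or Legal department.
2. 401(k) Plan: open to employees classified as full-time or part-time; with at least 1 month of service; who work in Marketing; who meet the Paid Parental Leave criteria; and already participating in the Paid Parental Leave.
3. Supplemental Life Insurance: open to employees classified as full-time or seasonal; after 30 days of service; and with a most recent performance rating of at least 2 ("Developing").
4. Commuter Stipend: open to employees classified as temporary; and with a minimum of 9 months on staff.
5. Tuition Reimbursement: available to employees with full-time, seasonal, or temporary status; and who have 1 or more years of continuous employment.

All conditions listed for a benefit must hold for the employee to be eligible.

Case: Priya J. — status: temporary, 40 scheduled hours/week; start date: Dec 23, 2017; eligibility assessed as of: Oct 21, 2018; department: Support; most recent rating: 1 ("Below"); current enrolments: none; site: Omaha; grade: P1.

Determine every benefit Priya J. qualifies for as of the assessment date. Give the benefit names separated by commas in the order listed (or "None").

Service from Dec 23, 2017 to Oct 21, 2018: 302 days.
Paid Parental Leave — status temporary ✓; service 302 days ≥ 1 month (≈30 days) ✓; dept Support ✗ → not eligible.
401(k) Plan — status temporary ✗ (requires full-time or part-time) → not eligible.
Supplemental Life Insurance — status temporary ✗ (requires full-time or seasonal) → not eligible.
Commuter Stipend — status temporary ✓; service 302 days ≥ 9 months (≈270 days) ✓ → eligible.
Tuition Reimbursement — status temporary ✓; service 302 days < 1 year (≈365 days) ✗ → not eligible.

Commuter Stipend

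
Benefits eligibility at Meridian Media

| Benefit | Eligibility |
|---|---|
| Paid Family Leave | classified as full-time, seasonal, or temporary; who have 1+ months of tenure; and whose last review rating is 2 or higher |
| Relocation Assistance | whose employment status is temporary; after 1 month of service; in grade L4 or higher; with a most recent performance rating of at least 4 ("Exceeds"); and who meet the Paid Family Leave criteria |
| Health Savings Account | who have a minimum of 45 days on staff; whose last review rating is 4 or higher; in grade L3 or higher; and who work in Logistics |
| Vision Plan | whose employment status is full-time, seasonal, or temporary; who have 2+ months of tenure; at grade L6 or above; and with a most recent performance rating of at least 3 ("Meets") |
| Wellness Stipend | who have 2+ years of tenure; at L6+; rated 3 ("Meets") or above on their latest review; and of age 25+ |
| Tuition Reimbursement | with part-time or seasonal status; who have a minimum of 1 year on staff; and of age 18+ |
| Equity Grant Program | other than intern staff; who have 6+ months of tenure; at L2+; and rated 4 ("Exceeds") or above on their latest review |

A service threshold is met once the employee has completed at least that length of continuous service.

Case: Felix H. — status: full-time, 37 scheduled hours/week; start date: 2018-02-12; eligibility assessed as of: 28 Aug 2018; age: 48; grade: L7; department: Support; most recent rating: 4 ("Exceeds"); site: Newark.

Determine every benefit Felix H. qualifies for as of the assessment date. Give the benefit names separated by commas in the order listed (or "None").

Service from 2018-02-12 to 28 Aug 2018: 197 days.
Paid Family Leave — status full-time ✓; service 197 days ≥ 1 month (≈30 days) ✓; rating 4 ≥ 2 ✓ → eligible.
Relocation Assistance — status full-time ✗ (requires temporary) → not eligible.
Health Savings Account — service 197 days ≥ 45 days ✓; rating 4 ≥ 4 ✓; grade L7 ≥ L3 ✓; dept Support ✗ → not eligible.
Vision Plan — status full-time ✓; service 197 days ≥ 2 months (≈60 days) ✓; grade L7 ≥ L6 ✓; rating 4 ≥ 3 ✓ → eligible.
Wellness Stipend — service 197 days < 2 years (≈730 days) ✗ → not eligible.
Tuition Reimbursement — status full-time ✗ (requires part-time or seasonal) → not eligible.
Equity Grant Program — status full-time ✓ (not excluded); service 197 days ≥ 6 months (≈180 days) ✓; grade L7 ≥ L2 ✓; rating 4 ≥ 4 ✓ → eligible.

Paid Family Leave, Vision Plan, Equity Grant Program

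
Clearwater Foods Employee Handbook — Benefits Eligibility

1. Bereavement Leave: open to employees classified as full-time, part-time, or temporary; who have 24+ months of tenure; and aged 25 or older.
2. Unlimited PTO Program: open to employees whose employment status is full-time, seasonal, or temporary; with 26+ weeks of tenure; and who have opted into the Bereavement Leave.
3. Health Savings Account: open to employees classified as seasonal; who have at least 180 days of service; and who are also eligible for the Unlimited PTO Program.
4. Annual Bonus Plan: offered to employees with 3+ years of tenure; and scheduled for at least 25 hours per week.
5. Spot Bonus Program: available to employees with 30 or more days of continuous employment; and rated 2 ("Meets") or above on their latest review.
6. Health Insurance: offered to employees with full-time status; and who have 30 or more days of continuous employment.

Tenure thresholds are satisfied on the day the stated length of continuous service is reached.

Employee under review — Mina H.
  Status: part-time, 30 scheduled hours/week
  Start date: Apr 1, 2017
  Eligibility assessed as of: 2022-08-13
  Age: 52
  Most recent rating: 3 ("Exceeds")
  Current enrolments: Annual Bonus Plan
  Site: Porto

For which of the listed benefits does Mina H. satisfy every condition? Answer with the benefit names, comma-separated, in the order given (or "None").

Service from Apr 1, 2017 to 2022-08-13: 1960 days.
Bereavement Leave — status part-time ✓; service 1960 days ≥ 24 months (≈720 days) ✓; age 52 ≥ 25 ✓ → eligible.
Unlimited PTO Program — status part-time ✗ (requires full-time, seasonal, or temporary) → not eligible.
Health Savings Account — status part-time ✗ (requires seasonal) → not eligible.
Annual Bonus Plan — service 1960 days ≥ 3 years (≈1095 days) ✓; 30 hrs/wk ≥ 25 ✓ → eligible.
Spot Bonus Program — service 1960 days ≥ 30 days ✓; rating 3 ≥ 2 ✓ → eligible.
Health Insurance — status part-time ✗ (requires full-time) → not eligible.

Bereavement Leave, Annual Bonus Plan, Spot Bonus Program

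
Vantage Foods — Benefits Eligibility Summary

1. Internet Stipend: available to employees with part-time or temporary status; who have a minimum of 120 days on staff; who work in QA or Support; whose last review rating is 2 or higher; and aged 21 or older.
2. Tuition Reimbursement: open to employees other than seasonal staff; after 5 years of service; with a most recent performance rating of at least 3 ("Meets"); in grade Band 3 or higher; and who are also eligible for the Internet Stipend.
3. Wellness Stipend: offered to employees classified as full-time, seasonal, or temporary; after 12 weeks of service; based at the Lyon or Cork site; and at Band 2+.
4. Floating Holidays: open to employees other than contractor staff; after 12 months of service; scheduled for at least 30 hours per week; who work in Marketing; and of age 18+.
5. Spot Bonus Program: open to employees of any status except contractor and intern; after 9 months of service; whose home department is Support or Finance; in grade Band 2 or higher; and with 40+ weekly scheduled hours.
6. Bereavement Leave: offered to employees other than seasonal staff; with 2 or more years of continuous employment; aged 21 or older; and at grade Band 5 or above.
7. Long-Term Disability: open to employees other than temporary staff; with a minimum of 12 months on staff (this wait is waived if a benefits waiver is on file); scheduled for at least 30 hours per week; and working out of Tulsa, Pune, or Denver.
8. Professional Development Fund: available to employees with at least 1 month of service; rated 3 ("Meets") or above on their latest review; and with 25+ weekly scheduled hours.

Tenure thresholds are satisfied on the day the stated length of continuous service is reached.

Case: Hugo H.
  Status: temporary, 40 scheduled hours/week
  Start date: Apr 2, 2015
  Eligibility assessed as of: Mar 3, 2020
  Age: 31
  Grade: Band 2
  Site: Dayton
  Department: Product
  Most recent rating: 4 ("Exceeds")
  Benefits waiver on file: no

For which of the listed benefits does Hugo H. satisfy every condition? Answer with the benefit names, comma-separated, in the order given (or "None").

Professional Development Fund

Service from Apr 2, 2015 to Mar 3, 2020: 1797 days.
Internet Stipend — status temporary ✓; service 1797 days ≥ 120 days ✓; dept Product ✗ → not eligible.
Tuition Reimbursement — status temporary ✓ (not excluded); service 1797 days < 5 years (≈1825 days) ✗ → not eligible.
Wellness Stipend — status temporary ✓; service 1797 days ≥ 12 weeks (≈84 days) ✓; site Dayton ✗ (not Lyon or Cork) → not eligible.
Floating Holidays — status temporary ✓ (not excluded); service 1797 days ≥ 12 months (≈360 days) ✓; 40 hrs/wk ≥ 30 ✓; dept Product ✗ → not eligible.
Spot Bonus Program — status temporary ✓ (not excluded); service 1797 days ≥ 9 months (≈270 days) ✓; dept Product ✗ → not eligible.
Bereavement Leave — status temporary ✓ (not excluded); service 1797 days ≥ 2 years (≈730 days) ✓; age 31 ≥ 21 ✓; grade Band 2 < Band 5 ✗ → not eligible.
Long-Term Disability — status temporary ✗ (excluded) → not eligible.
Professional Development Fund — service 1797 days ≥ 1 month (≈30 days) ✓; rating 4 ≥ 3 ✓; 40 hrs/wk ≥ 25 ✓ → eligible.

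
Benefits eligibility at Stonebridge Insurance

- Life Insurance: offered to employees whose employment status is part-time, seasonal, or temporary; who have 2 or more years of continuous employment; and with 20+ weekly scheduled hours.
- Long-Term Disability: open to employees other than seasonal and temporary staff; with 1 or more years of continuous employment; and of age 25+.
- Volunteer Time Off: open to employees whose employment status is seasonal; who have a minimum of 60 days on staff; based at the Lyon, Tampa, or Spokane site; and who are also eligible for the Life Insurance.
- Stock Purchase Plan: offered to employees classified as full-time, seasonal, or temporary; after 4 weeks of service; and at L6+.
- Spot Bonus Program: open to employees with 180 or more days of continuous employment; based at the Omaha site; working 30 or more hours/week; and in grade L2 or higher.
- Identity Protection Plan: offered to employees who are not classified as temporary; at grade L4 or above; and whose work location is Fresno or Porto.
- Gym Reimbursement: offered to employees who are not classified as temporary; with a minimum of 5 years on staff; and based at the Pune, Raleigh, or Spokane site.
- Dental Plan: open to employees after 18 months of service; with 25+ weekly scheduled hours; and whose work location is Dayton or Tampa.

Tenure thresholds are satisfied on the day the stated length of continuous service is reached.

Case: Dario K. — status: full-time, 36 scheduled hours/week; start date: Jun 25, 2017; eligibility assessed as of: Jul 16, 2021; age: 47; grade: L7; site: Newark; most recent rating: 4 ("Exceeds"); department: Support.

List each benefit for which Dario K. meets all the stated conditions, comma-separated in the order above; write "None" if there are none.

Service from Jun 25, 2017 to Jul 16, 2021: 1482 days.
Life Insurance — status full-time ✗ (requires part-time, seasonal, or temporary) → not eligible.
Long-Term Disability — status full-time ✓ (not excluded); service 1482 days ≥ 1 year (≈365 days) ✓; age 47 ≥ 25 ✓ → eligible.
Volunteer Time Off — status full-time ✗ (requires seasonal) → not eligible.
Stock Purchase Plan — status full-time ✓; service 1482 days ≥ 4 weeks (≈28 days) ✓; grade L7 ≥ L6 ✓ → eligible.
Spot Bonus Program — service 1482 days ≥ 180 days ✓; site Newark ✗ (not Omaha) → not eligible.
Identity Protection Plan — status full-time ✓ (not excluded); grade L7 ≥ L4 ✓; site Newark ✗ (not Fresno or Porto) → not eligible.
Gym Reimbursement — status full-time ✓ (not excluded); service 1482 days < 5 years (≈1825 days) ✗ → not eligible.
Dental Plan — service 1482 days ≥ 18 months (≈540 days) ✓; 36 hrs/wk ≥ 25 ✓; site Newark ✗ (not Dayton or Tampa) → not eligible.

Long-Term Disability, Stock Purchase Plan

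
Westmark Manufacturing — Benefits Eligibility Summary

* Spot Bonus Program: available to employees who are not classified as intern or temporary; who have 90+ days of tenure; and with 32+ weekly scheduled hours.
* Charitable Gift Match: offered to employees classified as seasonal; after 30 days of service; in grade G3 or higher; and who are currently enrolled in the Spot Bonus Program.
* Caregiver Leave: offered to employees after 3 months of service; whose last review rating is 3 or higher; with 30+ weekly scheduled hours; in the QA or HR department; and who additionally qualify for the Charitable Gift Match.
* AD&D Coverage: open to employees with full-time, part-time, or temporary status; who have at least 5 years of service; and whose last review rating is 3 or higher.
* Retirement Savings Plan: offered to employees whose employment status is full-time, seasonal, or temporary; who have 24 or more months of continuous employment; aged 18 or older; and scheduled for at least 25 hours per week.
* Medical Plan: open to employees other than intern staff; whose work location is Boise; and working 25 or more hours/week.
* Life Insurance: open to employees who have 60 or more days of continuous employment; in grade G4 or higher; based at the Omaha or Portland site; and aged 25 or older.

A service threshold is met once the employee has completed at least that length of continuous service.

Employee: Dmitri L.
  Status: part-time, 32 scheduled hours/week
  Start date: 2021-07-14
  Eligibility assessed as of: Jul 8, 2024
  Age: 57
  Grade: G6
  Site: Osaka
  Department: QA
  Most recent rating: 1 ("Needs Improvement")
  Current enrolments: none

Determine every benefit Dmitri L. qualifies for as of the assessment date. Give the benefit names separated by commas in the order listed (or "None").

Spot Bonus Program

Service from 2021-07-14 to Jul 8, 2024: 1090 days.
Spot Bonus Program — status part-time ✓ (not excluded); service 1090 days ≥ 90 days ✓; 32 hrs/wk ≥ 32 ✓ → eligible.
Charitable Gift Match — status part-time ✗ (requires seasonal) → not eligible.
Caregiver Leave — service 1090 days ≥ 3 months (≈90 days) ✓; rating 1 < 3 ✗ → not eligible.
AD&D Coverage — status part-time ✓; service 1090 days < 5 years (≈1825 days) ✗ → not eligible.
Retirement Savings Plan — status part-time ✗ (requires full-time, seasonal, or temporary) → not eligible.
Medical Plan — status part-time ✓ (not excluded); site Osaka ✗ (not Boise) → not eligible.
Life Insurance — service 1090 days ≥ 60 days ✓; grade G6 ≥ G4 ✓; site Osaka ✗ (not Omaha or Portland) → not eligible.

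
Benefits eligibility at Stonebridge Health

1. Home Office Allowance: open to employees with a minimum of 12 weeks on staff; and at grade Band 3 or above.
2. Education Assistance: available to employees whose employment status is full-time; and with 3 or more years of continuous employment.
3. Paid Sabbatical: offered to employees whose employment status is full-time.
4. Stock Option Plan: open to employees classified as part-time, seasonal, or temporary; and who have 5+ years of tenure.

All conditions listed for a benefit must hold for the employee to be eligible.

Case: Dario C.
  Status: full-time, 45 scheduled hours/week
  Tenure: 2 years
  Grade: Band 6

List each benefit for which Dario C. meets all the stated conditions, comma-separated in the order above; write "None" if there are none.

Home Office Allowance, Paid Sabbatical

Home Office Allowance — service 2 years ≥ 12 weeks (≈84 days) ✓; grade Band 6 ≥ Band 3 ✓ → eligible.
Education Assistance — status full-time ✓; service 2 years < 3 years ✗ → not eligible.
Paid Sabbatical — status full-time ✓ → eligible.
Stock Option Plan — status full-time ✗ (requires part-time, seasonal, or temporary) → not eligible.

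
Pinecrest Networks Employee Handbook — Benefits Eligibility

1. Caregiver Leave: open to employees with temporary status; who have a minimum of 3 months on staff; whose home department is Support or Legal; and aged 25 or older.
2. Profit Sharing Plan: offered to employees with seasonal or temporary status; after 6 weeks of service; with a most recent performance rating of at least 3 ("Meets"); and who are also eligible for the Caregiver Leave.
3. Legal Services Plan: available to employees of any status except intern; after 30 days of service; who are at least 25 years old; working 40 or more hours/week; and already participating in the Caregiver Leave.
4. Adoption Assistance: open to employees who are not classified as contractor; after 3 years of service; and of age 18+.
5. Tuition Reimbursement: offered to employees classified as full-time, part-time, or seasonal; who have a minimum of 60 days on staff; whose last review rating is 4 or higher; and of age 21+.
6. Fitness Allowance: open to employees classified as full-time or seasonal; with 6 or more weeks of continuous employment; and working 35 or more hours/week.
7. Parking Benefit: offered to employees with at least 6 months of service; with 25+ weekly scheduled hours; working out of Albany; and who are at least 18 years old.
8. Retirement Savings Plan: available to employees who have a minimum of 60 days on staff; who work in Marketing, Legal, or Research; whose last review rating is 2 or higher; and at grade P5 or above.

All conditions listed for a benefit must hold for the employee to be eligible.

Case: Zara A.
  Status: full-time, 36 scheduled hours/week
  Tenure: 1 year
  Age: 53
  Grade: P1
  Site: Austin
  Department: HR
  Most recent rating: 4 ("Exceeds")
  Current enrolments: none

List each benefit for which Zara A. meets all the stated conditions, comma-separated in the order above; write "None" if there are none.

Tuition Reimbursement, Fitness Allowance

Caregiver Leave — status full-time ✗ (requires temporary) → not eligible.
Profit Sharing Plan — status full-time ✗ (requires seasonal or temporary) → not eligible.
Legal Services Plan — status full-time ✓ (not excluded); service 1 year ≥ 30 days ✓; age 53 ≥ 25 ✓; 36 hrs/wk < 40 ✗ → not eligible.
Adoption Assistance — status full-time ✓ (not excluded); service 1 year < 3 years ✗ → not eligible.
Tuition Reimbursement — status full-time ✓; service 1 year ≥ 60 days ✓; rating 4 ≥ 4 ✓; age 53 ≥ 21 ✓ → eligible.
Fitness Allowance — status full-time ✓; service 1 year ≥ 6 weeks (≈42 days) ✓; 36 hrs/wk ≥ 35 ✓ → eligible.
Parking Benefit — service 1 year ≥ 6 months (≈180 days) ✓; 36 hrs/wk ≥ 25 ✓; site Austin ✗ (not Albany) → not eligible.
Retirement Savings Plan — service 1 year ≥ 60 days ✓; dept HR ✗ → not eligible.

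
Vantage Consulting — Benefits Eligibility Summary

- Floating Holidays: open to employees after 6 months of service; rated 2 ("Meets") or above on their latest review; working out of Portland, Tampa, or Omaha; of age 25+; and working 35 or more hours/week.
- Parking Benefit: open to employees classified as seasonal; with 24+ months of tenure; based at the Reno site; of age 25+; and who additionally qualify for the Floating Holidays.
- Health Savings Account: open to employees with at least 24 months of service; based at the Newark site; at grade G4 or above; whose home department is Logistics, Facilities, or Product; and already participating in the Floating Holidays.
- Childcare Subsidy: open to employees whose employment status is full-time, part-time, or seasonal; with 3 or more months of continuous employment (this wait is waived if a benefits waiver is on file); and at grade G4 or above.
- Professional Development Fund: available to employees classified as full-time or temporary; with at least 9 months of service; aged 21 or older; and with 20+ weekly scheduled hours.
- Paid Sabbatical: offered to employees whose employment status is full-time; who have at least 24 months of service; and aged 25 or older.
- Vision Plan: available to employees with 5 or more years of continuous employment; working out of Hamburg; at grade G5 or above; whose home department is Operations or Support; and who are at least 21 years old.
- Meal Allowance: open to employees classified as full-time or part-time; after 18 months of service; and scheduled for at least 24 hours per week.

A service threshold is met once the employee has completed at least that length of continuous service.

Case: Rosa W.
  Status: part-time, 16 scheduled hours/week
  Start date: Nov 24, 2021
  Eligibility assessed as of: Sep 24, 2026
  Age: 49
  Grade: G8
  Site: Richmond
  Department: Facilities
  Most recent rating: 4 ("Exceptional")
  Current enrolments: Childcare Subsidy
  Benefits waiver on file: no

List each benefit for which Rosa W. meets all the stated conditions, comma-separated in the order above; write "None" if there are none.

Childcare Subsidy

Service from Nov 24, 2021 to Sep 24, 2026: 1765 days.
Floating Holidays — service 1765 days ≥ 6 months (≈180 days) ✓; rating 4 ≥ 2 ✓; site Richmond ✗ (not Portland, Tampa, or Omaha) → not eligible.
Parking Benefit — status part-time ✗ (requires seasonal) → not eligible.
Health Savings Account — service 1765 days ≥ 24 months (≈720 days) ✓; site Richmond ✗ (not Newark) → not eligible.
Childcare Subsidy — status part-time ✓; no waiver, service 1765 days ≥ 3 months (≈90 days) ✓; grade G8 ≥ G4 ✓ → eligible.
Professional Development Fund — status part-time ✗ (requires full-time or temporary) → not eligible.
Paid Sabbatical — status part-time ✗ (requires full-time) → not eligible.
Vision Plan — service 1765 days < 5 years (≈1825 days) ✗ → not eligible.
Meal Allowance — status part-time ✓; service 1765 days ≥ 18 months (≈540 days) ✓; 16 hrs/wk < 24 ✗ → not eligible.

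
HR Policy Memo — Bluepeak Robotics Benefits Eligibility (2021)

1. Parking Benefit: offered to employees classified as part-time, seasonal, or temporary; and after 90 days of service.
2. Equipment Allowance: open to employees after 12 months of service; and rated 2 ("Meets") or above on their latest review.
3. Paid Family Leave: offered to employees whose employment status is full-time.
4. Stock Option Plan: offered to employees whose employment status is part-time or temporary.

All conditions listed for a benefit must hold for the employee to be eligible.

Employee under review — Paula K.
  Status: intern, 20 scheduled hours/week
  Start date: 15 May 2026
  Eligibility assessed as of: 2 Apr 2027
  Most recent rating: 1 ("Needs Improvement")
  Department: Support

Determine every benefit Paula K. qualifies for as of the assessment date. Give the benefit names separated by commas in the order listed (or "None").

None

Service from 15 May 2026 to 2 Apr 2027: 322 days.
Parking Benefit — status intern ✗ (requires part-time, seasonal, or temporary) → not eligible.
Equipment Allowance — service 322 days < 12 months (≈360 days) ✗ → not eligible.
Paid Family Leave — status intern ✗ (requires full-time) → not eligible.
Stock Option Plan — status intern ✗ (requires part-time or temporary) → not eligible.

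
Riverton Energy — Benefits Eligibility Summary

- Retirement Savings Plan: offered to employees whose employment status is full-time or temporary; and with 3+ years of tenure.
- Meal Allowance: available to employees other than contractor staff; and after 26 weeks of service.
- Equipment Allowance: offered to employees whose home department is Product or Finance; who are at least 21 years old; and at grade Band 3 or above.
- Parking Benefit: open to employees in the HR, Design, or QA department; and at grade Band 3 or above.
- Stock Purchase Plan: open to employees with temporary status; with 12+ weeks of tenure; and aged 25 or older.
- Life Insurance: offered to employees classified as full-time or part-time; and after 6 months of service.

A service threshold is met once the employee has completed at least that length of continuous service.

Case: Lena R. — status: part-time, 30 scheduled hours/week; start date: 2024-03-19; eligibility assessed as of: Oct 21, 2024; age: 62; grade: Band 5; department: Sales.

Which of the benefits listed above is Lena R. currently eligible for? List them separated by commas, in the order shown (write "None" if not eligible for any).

Service from 2024-03-19 to Oct 21, 2024: 216 days.
Retirement Savings Plan — status part-time ✗ (requires full-time or temporary) → not eligible.
Meal Allowance — status part-time ✓ (not excluded); service 216 days ≥ 26 weeks (≈182 days) ✓ → eligible.
Equipment Allowance — dept Sales ✗ → not eligible.
Parking Benefit — dept Sales ✗ → not eligible.
Stock Purchase Plan — status part-time ✗ (requires temporary) → not eligible.
Life Insurance — status part-time ✓; service 216 days ≥ 6 months (≈180 days) ✓ → eligible.

Meal Allowance, Life Insurance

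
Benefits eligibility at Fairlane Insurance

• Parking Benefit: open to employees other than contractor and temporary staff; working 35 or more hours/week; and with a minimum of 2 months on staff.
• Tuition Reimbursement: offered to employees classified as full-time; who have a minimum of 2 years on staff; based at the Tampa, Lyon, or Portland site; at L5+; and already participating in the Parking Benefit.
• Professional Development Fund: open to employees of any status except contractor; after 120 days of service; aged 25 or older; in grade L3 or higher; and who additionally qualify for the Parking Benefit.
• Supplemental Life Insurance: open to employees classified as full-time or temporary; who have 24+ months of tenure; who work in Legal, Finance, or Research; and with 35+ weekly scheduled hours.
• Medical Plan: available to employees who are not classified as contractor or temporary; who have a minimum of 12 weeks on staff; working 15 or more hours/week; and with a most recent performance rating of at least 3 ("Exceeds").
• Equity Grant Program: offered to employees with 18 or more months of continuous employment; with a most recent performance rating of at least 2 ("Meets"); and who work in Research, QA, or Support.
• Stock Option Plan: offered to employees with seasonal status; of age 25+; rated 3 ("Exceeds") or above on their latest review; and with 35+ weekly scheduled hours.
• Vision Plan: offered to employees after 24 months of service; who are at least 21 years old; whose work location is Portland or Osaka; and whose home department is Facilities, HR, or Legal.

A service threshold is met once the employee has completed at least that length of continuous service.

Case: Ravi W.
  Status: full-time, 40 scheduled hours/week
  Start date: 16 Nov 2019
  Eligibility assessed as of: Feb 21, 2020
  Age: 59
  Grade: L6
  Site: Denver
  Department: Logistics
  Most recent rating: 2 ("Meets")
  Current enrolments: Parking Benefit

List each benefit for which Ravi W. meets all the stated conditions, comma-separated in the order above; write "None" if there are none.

Parking Benefit

Service from 16 Nov 2019 to Feb 21, 2020: 97 days.
Parking Benefit — status full-time ✓ (not excluded); 40 hrs/wk ≥ 35 ✓; service 97 days ≥ 2 months (≈60 days) ✓ → eligible.
Tuition Reimbursement — status full-time ✓; service 97 days < 2 years (≈730 days) ✗ → not eligible.
Professional Development Fund — status full-time ✓ (not excluded); service 97 days < 120 days ✗ → not eligible.
Supplemental Life Insurance — status full-time ✓; service 97 days < 24 months (≈720 days) ✗ → not eligible.
Medical Plan — status full-time ✓ (not excluded); service 97 days ≥ 12 weeks (≈84 days) ✓; 40 hrs/wk ≥ 15 ✓; rating 2 < 3 ✗ → not eligible.
Equity Grant Program — service 97 days < 18 months (≈540 days) ✗ → not eligible.
Stock Option Plan — status full-time ✗ (requires seasonal) → not eligible.
Vision Plan — service 97 days < 24 months (≈720 days) ✗ → not eligible.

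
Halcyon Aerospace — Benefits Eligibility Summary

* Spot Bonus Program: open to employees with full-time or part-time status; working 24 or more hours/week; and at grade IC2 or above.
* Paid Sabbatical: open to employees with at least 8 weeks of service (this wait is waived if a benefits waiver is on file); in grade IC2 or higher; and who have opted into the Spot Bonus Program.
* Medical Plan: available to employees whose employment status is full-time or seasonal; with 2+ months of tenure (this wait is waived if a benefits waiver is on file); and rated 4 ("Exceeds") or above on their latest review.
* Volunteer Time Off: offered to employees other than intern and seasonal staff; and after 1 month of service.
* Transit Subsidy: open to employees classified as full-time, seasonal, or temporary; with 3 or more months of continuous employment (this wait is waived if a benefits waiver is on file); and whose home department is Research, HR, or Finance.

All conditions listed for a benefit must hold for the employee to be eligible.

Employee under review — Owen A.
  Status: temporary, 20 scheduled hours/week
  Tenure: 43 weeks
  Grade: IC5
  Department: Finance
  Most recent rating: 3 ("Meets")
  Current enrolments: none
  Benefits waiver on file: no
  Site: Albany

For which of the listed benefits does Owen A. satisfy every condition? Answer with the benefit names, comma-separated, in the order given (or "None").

Volunteer Time Off, Transit Subsidy

Spot Bonus Program — status temporary ✗ (requires full-time or part-time) → not eligible.
Paid Sabbatical — no waiver, service 43 weeks ≥ 8 weeks ✓; grade IC5 ≥ IC2 ✓; not enrolled in Spot Bonus Program ✗ → not eligible.
Medical Plan — status temporary ✗ (requires full-time or seasonal) → not eligible.
Volunteer Time Off — status temporary ✓ (not excluded); service 43 weeks ≥ 1 month (≈30 days) ✓ → eligible.
Transit Subsidy — status temporary ✓; no waiver, service 43 weeks ≥ 3 months (≈90 days) ✓; dept Finance ✓ → eligible.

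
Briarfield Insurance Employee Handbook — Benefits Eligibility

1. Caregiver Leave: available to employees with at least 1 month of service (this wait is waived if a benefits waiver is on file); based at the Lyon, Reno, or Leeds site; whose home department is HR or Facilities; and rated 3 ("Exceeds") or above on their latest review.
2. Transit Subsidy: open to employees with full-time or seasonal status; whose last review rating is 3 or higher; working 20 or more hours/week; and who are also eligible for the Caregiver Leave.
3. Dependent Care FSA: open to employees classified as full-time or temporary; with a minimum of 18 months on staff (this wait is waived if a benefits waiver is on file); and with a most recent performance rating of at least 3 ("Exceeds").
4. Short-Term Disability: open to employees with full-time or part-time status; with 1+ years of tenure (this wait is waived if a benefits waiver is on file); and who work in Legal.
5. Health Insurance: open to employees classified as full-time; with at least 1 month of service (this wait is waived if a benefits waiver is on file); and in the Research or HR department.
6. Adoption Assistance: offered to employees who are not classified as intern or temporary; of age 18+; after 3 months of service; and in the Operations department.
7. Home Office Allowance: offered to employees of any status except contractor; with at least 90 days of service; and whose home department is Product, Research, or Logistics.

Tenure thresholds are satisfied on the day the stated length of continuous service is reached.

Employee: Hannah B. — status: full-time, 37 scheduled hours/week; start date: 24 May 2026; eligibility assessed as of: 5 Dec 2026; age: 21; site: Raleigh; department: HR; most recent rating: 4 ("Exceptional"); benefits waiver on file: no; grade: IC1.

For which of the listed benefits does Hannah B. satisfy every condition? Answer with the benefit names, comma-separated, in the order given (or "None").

Health Insurance

Service from 24 May 2026 to 5 Dec 2026: 195 days.
Caregiver Leave — no waiver, service 195 days ≥ 1 month (≈30 days) ✓; site Raleigh ✗ (not Lyon, Reno, or Leeds) → not eligible.
Transit Subsidy — status full-time ✓; rating 4 ≥ 3 ✓; 37 hrs/wk ≥ 20 ✓; not eligible for Caregiver Leave ✗ → not eligible.
Dependent Care FSA — status full-time ✓; no waiver, service 195 days < 18 months (≈540 days) ✗ → not eligible.
Short-Term Disability — status full-time ✓; no waiver, service 195 days < 1 year (≈365 days) ✗ → not eligible.
Health Insurance — status full-time ✓; no waiver, service 195 days ≥ 1 month (≈30 days) ✓; dept HR ✓ → eligible.
Adoption Assistance — status full-time ✓ (not excluded); age 21 ≥ 18 ✓; service 195 days ≥ 3 months (≈90 days) ✓; dept HR ✗ → not eligible.
Home Office Allowance — status full-time ✓ (not excluded); service 195 days ≥ 90 days ✓; dept HR ✗ → not eligible.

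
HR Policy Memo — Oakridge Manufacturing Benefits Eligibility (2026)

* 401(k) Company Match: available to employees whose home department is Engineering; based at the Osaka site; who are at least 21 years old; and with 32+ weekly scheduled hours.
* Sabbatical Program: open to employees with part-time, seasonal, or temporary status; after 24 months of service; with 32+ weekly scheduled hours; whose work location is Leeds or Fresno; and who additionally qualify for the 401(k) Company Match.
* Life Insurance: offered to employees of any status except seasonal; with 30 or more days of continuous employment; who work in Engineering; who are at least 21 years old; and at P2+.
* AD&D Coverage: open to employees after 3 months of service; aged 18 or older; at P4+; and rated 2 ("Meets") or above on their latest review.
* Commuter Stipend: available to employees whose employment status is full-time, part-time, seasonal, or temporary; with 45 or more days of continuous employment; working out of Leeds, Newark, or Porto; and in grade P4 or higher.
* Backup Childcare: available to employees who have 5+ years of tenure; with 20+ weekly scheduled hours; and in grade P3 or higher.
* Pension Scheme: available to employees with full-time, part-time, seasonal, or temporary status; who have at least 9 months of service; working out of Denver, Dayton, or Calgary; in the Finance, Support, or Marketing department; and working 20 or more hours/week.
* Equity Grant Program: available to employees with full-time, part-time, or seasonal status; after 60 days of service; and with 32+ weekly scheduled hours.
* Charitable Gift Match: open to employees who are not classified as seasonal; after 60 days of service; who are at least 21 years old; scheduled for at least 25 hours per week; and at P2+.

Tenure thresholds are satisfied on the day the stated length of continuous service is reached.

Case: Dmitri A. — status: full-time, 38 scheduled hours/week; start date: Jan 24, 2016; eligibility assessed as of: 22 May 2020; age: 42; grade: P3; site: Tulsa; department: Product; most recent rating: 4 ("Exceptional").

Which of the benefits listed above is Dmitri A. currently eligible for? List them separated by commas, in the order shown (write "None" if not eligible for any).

Service from Jan 24, 2016 to 22 May 2020: 1580 days.
401(k) Company Match — dept Product ✗ → not eligible.
Sabbatical Program — status full-time ✗ (requires part-time, seasonal, or temporary) → not eligible.
Life Insurance — status full-time ✓ (not excluded); service 1580 days ≥ 30 days ✓; dept Product ✗ → not eligible.
AD&D Coverage — service 1580 days ≥ 3 months (≈90 days) ✓; age 42 ≥ 18 ✓; grade P3 < P4 ✗ → not eligible.
Commuter Stipend — status full-time ✓; service 1580 days ≥ 45 days ✓; site Tulsa ✗ (not Leeds, Newark, or Porto) → not eligible.
Backup Childcare — service 1580 days < 5 years (≈1825 days) ✗ → not eligible.
Pension Scheme — status full-time ✓; service 1580 days ≥ 9 months (≈270 days) ✓; site Tulsa ✗ (not Denver, Dayton, or Calgary) → not eligible.
Equity Grant Program — status full-time ✓; service 1580 days ≥ 60 days ✓; 38 hrs/wk ≥ 32 ✓ → eligible.
Charitable Gift Match — status full-time ✓ (not excluded); service 1580 days ≥ 60 days ✓; age 42 ≥ 21 ✓; 38 hrs/wk ≥ 25 ✓; grade P3 ≥ P2 ✓ → eligible.

Equity Grant Program, Charitable Gift Match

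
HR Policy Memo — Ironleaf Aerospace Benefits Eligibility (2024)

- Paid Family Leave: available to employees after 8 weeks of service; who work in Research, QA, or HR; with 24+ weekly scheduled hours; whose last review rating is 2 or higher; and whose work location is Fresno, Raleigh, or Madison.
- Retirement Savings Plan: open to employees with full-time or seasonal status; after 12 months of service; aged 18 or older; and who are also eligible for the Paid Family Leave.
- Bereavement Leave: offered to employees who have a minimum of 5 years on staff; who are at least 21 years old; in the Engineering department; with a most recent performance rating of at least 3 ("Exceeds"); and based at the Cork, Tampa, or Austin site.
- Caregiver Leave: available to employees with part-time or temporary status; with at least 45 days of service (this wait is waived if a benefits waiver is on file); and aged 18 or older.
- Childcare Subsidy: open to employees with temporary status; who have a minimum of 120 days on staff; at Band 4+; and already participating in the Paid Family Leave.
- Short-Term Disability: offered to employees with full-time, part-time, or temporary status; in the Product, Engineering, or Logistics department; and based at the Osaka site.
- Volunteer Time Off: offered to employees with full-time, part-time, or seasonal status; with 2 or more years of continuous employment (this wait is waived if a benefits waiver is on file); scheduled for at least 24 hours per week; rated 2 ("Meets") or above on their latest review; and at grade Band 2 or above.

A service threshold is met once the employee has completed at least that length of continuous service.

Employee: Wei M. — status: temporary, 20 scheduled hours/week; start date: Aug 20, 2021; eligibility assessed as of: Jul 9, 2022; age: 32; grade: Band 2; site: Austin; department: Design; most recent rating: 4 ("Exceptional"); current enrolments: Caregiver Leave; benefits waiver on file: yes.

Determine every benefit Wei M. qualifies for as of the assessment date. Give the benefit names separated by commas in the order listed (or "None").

Service from Aug 20, 2021 to Jul 9, 2022: 323 days.
Paid Family Leave — service 323 days ≥ 8 weeks (≈56 days) ✓; dept Design ✗ → not eligible.
Retirement Savings Plan — status temporary ✗ (requires full-time or seasonal) → not eligible.
Bereavement Leave — service 323 days < 5 years (≈1825 days) ✗ → not eligible.
Caregiver Leave — status temporary ✓; benefits waiver on file ✓; age 32 ≥ 18 ✓ → eligible.
Childcare Subsidy — status temporary ✓; service 323 days ≥ 120 days ✓; grade Band 2 < Band 4 ✗ → not eligible.
Short-Term Disability — status temporary ✓; dept Design ✗ → not eligible.
Volunteer Time Off — status temporary ✗ (requires full-time, part-time, or seasonal) → not eligible.

Caregiver Leave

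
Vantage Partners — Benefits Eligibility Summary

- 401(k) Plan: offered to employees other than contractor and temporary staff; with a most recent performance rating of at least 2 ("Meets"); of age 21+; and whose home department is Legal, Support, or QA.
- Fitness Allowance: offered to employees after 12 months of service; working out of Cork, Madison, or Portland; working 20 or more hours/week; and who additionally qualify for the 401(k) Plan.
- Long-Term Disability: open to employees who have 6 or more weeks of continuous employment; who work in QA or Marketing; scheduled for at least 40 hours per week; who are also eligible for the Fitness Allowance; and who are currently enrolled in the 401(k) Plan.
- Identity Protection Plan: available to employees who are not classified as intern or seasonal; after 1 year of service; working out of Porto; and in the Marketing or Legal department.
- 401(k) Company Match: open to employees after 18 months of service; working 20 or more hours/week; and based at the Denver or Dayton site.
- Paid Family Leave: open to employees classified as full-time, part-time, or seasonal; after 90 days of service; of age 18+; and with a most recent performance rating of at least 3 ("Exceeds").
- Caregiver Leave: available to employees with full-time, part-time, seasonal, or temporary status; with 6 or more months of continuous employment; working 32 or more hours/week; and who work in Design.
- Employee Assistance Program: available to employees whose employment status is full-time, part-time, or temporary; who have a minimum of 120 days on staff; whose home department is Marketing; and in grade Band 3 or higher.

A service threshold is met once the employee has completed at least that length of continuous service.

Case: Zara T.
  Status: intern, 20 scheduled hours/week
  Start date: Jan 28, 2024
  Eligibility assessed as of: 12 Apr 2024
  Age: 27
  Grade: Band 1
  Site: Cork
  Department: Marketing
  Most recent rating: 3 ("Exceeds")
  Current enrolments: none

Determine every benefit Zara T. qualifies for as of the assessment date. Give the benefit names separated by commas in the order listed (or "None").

Service from Jan 28, 2024 to 12 Apr 2024: 75 days.
401(k) Plan — status intern ✓ (not excluded); rating 3 ≥ 2 ✓; age 27 ≥ 21 ✓; dept Marketing ✗ → not eligible.
Fitness Allowance — service 75 days < 12 months (≈360 days) ✗ → not eligible.
Long-Term Disability — service 75 days ≥ 6 weeks (≈42 days) ✓; dept Marketing ✓; 20 hrs/wk < 40 ✗ → not eligible.
Identity Protection Plan — status intern ✗ (excluded) → not eligible.
401(k) Company Match — service 75 days < 18 months (≈540 days) ✗ → not eligible.
Paid Family Leave — status intern ✗ (requires full-time, part-time, or seasonal) → not eligible.
Caregiver Leave — status intern ✗ (requires full-time, part-time, seasonal, or temporary) → not eligible.
Employee Assistance Program — status intern ✗ (requires full-time, part-time, or temporary) → not eligible.

None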